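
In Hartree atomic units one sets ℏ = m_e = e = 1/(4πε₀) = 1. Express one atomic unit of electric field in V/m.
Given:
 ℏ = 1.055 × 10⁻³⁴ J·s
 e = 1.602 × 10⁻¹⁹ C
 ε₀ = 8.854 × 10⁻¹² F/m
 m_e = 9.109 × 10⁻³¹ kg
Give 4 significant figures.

E_au = E_h/(e a₀) = m_e²e⁵/((4πε₀)³ℏ⁴)
E_h = 4.354 × 10⁻¹⁸ J
a₀ = 5.297 × 10⁻¹¹ m
E_h/(e·a₀) = 5.131 × 10¹¹ V/m

5.131 × 10¹¹ V/m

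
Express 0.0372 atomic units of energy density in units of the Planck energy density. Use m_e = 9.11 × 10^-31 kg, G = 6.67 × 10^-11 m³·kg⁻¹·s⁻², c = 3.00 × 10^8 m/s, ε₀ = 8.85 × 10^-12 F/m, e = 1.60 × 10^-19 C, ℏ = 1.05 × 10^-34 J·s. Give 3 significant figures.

atomic unit of energy density: u_au = E_h/a₀³ = m_e⁴e¹⁰/((4πε₀)⁵ℏ⁸) = 3.01 × 10^13 J/m³
Planck energy density: u_P = c⁷/(ℏG²) = 4.68 × 10^113 J/m³
0.0372 × 3.01 × 10^13 / 4.68 × 10^113 = 2.39 × 10^-102

2.39 × 10^-102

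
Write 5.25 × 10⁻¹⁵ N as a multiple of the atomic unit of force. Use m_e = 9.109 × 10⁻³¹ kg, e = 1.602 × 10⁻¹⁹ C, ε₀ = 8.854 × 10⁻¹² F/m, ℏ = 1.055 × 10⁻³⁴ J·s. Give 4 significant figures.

atomic unit of force: F_au = E_h/a₀ = m_e²e⁶/((4πε₀)³ℏ⁴) = 8.220 × 10⁻⁸ N.
5.25 × 10⁻¹⁵ / 8.220 × 10⁻⁸ = 6.387 × 10⁻⁸

6.387 × 10⁻⁸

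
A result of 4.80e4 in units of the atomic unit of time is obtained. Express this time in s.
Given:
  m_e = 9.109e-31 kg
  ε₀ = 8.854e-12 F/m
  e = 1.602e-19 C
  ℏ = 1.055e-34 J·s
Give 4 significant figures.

One atomic unit of time: τ_au = (4πε₀)²ℏ³/(m_e e⁴) = 2.423e-17 s.
4.80e4 × 2.423e-17 s = 1.163e-12 s

1.163e-12 s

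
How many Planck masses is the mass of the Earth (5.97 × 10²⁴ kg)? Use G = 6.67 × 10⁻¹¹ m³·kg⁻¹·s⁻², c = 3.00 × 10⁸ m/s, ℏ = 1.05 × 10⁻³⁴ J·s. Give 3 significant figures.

2.75 × 10³²

Planck mass: m_P = √(ℏc/G) = 2.17 × 10⁻⁸ kg.
5.97 × 10²⁴ / 2.17 × 10⁻⁸ = 2.75 × 10³²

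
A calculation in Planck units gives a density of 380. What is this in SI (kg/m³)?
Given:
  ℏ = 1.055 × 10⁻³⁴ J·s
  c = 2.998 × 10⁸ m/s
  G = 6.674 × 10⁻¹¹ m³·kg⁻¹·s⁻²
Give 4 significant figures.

One Planck density: ρ_P = c⁵/(ℏG²) = 5.154 × 10⁹⁶ kg/m³.
380 × 5.154 × 10⁹⁶ kg/m³ = 1.958 × 10⁹⁹ kg/m³

1.958 × 10⁹⁹ kg/m³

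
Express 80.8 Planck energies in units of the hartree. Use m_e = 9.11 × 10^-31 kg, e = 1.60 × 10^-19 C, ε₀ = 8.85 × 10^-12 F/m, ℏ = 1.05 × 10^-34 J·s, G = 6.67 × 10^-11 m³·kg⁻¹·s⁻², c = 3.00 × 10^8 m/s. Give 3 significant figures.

3.61 × 10^28

Planck energy: E_P = √(ℏc⁵/G) = 1.96 × 10^9 J
hartree: E_h = m_e e⁴/(4πε₀ℏ)² = 4.38 × 10^-18 J
80.8 × 1.96 × 10^9 / 4.38 × 10^-18 = 3.61 × 10^28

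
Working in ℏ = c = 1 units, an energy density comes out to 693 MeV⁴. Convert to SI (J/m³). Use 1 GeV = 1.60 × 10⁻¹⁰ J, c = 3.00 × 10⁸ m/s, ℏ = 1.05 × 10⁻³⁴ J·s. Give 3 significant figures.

1.45 × 10²⁸ J/m³

[E]/[L]³ = [E]⁴/(ℏc)³; restore (ℏc)⁻³.
1 GeV⁴ → 1/(ℏc)³ × (1 GeV in J)⁴ = 2.10 × 10³⁷ J/m³.
Convert the energy scale: 693 MeV⁴ = 6.93 × 10⁻¹⁰ GeV⁴.
Result: 6.93 × 10⁻¹⁰ × 2.10 × 10³⁷ = 1.45 × 10²⁸ J/m³.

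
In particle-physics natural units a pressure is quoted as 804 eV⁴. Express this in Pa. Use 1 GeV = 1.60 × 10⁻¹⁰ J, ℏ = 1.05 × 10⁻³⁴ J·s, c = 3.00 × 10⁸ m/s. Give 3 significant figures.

1.69 × 10⁴ Pa

Pressure is [E]/[L]³ = [E]⁴/(ℏc)³.
1 GeV⁴ → 1/(ℏc)³ × (1 GeV in J)⁴ = 2.10 × 10³⁷ Pa.
Convert the energy scale: 804 eV⁴ = 8.04 × 10⁻³⁴ GeV⁴.
Result: 8.04 × 10⁻³⁴ × 2.10 × 10³⁷ = 1.69 × 10⁴ Pa.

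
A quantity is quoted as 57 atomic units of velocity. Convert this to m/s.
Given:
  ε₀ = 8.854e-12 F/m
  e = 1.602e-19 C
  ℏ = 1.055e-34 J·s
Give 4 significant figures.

One atomic unit of velocity: v_au = e²/(4πε₀ℏ) = 2.186e6 m/s.
57 × 2.186e6 m/s = 1.246e8 m/s

1.246e8 m/s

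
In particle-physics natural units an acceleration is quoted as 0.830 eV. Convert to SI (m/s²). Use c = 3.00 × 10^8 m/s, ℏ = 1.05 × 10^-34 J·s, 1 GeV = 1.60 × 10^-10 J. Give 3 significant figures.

Acceleration is [L]/[T]² = c·[E]/ℏ.
1 GeV → c/ℏ × (1 GeV in J) = 4.57 × 10^32 m/s².
Convert the energy scale: 0.830 eV = 8.30 × 10^-10 GeV.
Result: 8.30 × 10^-10 × 4.57 × 10^32 = 3.79 × 10^23 m/s².

3.79 × 10^23 m/s²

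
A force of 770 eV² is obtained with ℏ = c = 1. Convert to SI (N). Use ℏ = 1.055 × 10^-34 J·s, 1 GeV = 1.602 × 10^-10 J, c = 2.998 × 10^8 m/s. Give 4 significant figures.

Force is [E]/[L] = [E]²/(ℏc); restore (ℏc)⁻¹.
1 GeV² → 1/(ℏc) × (1 GeV in J)² = 8.114 × 10^5 N.
Convert the energy scale: 770 eV² = 7.70 × 10^-16 GeV².
Result: 7.70 × 10^-16 × 8.114 × 10^5 = 6.248 × 10^-10 N.

6.248 × 10^-10 N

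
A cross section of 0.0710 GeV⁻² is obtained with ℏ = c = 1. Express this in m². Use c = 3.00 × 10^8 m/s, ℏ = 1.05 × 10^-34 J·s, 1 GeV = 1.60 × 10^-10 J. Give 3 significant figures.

Area is [L]² = [E]⁻²·(ℏc)²; restore (ℏc)².
1 GeV⁻² → (ℏc)² × (1 GeV in J)⁻² = 3.88 × 10^-32 m².
Result: 0.0710 × 3.88 × 10^-32 = 2.75 × 10^-33 m².

2.75 × 10^-33 m²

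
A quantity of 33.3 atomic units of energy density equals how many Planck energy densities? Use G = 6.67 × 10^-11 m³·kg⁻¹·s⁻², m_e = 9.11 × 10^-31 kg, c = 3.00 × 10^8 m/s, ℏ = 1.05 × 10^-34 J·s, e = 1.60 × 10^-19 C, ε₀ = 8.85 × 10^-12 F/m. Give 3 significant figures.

2.14 × 10^-99

atomic unit of energy density: u_au = E_h/a₀³ = m_e⁴e¹⁰/((4πε₀)⁵ℏ⁸) = 3.01 × 10^13 J/m³
Planck energy density: u_P = c⁷/(ℏG²) = 4.68 × 10^113 J/m³
33.3 × 3.01 × 10^13 / 4.68 × 10^113 = 2.14 × 10^-99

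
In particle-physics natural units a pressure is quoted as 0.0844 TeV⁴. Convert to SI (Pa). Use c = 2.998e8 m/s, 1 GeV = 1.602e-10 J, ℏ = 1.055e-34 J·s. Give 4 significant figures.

Pressure is [E]/[L]³ = [E]⁴/(ℏc)³.
1 GeV⁴ → 1/(ℏc)³ × (1 GeV in J)⁴ = 2.082e37 Pa.
Convert the energy scale: 0.0844 TeV⁴ = 8.44e10 GeV⁴.
Result: 8.44e10 × 2.082e37 = 1.757e48 Pa.

1.757e48 Pa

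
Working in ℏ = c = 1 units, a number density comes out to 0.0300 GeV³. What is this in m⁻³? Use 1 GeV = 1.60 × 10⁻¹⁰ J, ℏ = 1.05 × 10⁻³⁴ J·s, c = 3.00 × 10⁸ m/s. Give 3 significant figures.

3.93 × 10⁴⁵ m⁻³

Number density is [L]⁻³ = [E]³/(ℏc)³.
1 GeV³ → 1/(ℏc)³ × (1 GeV in J)³ = 1.31 × 10⁴⁷ m⁻³.
Result: 0.0300 × 1.31 × 10⁴⁷ = 3.93 × 10⁴⁵ m⁻³.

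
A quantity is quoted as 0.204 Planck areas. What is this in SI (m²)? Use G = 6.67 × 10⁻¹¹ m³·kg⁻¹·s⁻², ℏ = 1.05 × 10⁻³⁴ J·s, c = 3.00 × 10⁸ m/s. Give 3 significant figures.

5.29 × 10⁻⁷¹ m²

One Planck area: A_P = ℏG/c³ = 2.59 × 10⁻⁷⁰ m².
0.204 × 2.59 × 10⁻⁷⁰ m² = 5.29 × 10⁻⁷¹ m²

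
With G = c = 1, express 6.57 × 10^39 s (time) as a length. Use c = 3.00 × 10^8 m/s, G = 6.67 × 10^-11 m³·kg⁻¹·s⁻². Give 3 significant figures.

Time → length via c.
6.57 × 10^39 s × (c) = 1.97 × 10^48 m

1.97 × 10^48 m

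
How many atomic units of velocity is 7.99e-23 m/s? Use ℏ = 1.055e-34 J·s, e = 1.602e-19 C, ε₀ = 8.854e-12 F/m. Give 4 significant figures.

3.654e-29

atomic unit of velocity: v_au = e²/(4πε₀ℏ) = 2.186e6 m/s.
7.99e-23 / 2.186e6 = 3.654e-29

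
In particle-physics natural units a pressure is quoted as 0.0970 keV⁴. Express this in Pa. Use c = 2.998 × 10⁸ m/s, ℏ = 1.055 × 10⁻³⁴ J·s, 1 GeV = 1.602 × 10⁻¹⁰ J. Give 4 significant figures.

2.019 × 10¹² Pa

Pressure is [E]/[L]³ = [E]⁴/(ℏc)³.
1 GeV⁴ → 1/(ℏc)³ × (1 GeV in J)⁴ = 2.082 × 10³⁷ Pa.
Convert the energy scale: 0.0970 keV⁴ = 9.70 × 10⁻²⁶ GeV⁴.
Result: 9.70 × 10⁻²⁶ × 2.082 × 10³⁷ = 2.019 × 10¹² Pa.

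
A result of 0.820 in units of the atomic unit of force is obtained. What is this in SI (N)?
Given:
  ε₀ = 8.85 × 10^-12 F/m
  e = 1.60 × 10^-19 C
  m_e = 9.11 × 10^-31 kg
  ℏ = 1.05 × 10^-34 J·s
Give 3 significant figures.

One atomic unit of force: F_au = E_h/a₀ = m_e²e⁶/((4πε₀)³ℏ⁴) = 8.33 × 10^-8 N.
0.820 × 8.33 × 10^-8 N = 6.83 × 10^-8 N

6.83 × 10^-8 N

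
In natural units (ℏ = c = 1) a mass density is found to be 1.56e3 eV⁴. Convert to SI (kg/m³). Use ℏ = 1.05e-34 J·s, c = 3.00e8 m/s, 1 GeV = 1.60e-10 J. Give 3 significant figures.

Mass density is [E]/(c²[L]³) = [E]⁴/(ℏ³c⁵).
1 GeV⁴ → 1/(ℏ³c⁵) × (1 GeV in J)⁴ = 2.33e20 kg/m³.
Convert the energy scale: 1.56e3 eV⁴ = 1.56e-33 GeV⁴.
Result: 1.56e-33 × 2.33e20 = 3.63e-13 kg/m³.

3.63e-13 kg/m³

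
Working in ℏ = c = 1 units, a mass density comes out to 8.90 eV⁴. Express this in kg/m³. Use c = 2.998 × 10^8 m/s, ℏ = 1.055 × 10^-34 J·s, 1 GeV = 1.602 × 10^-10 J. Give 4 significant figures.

Mass density is [E]/(c²[L]³) = [E]⁴/(ℏ³c⁵).
1 GeV⁴ → 1/(ℏ³c⁵) × (1 GeV in J)⁴ = 2.316 × 10^20 kg/m³.
Convert the energy scale: 8.90 eV⁴ = 8.90 × 10^-36 GeV⁴.
Result: 8.90 × 10^-36 × 2.316 × 10^20 = 2.061 × 10^-15 kg/m³.

2.061 × 10^-15 kg/m³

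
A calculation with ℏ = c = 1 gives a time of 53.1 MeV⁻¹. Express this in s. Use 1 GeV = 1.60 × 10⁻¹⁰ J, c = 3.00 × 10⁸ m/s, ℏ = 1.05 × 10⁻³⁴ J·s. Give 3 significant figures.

3.48 × 10⁻²⁰ s

A time is [E]⁻¹ in ℏ=c=1; restore one factor of ℏ.
1 GeV⁻¹ → ℏ × (1 GeV in J)⁻¹ = 6.56 × 10⁻²⁵ s.
Convert the energy scale: 53.1 MeV⁻¹ = 5.31 × 10⁴ GeV⁻¹.
Result: 5.31 × 10⁴ × 6.56 × 10⁻²⁵ = 3.48 × 10⁻²⁰ s.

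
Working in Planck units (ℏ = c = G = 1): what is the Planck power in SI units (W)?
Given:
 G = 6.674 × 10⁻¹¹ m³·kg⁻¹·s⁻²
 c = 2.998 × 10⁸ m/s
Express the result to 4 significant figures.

The unique combination of the constants set to 1 with dimensions of power is P_P = c⁵/G.
  = 2.422 × 10⁴² / 6.674 × 10⁻¹¹
  = 3.629 × 10⁵² W

3.629 × 10⁵² W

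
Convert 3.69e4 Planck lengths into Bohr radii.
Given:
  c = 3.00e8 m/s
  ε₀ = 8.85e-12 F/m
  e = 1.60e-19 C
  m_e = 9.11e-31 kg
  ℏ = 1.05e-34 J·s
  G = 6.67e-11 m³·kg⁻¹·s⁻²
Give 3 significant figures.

Planck length: ℓ_P = √(ℏG/c³) = 1.61e-35 m
Bohr radius: a₀ = 4πε₀ℏ²/(m_e e²) = 5.26e-11 m
3.69e4 × 1.61e-35 / 5.26e-11 = 1.13e-20

1.13e-20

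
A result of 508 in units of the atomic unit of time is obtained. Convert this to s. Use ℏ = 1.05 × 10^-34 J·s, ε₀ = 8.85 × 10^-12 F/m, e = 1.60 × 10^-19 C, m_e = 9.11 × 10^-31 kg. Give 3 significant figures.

One atomic unit of time: τ_au = (4πε₀)²ℏ³/(m_e e⁴) = 2.40 × 10^-17 s.
508 × 2.40 × 10^-17 s = 1.22 × 10^-14 s

1.22 × 10^-14 s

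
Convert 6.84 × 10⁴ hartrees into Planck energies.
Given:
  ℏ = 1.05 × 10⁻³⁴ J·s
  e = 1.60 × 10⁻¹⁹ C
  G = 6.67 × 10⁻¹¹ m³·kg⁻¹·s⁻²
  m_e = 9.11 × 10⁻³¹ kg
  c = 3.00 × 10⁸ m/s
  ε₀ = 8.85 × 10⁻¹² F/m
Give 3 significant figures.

hartree: E_h = m_e e⁴/(4πε₀ℏ)² = 4.38 × 10⁻¹⁸ J
Planck energy: E_P = √(ℏc⁵/G) = 1.96 × 10⁹ J
6.84 × 10⁴ × 4.38 × 10⁻¹⁸ / 1.96 × 10⁹ = 1.53 × 10⁻²²

1.53 × 10⁻²²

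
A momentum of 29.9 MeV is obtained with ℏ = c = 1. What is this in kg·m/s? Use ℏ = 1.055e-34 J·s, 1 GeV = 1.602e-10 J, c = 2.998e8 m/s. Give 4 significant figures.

1.598e-20 kg·m/s

Momentum is [E]/c; divide by c.
1 GeV → 1/c × (1 GeV in J) = 5.344e-19 kg·m/s.
Convert the energy scale: 29.9 MeV = 0.0299 GeV.
Result: 0.0299 × 5.344e-19 = 1.598e-20 kg·m/s.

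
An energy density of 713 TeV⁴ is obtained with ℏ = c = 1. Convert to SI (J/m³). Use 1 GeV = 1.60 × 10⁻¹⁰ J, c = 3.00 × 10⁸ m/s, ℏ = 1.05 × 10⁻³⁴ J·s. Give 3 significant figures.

1.49 × 10⁵² J/m³

[E]/[L]³ = [E]⁴/(ℏc)³; restore (ℏc)⁻³.
1 GeV⁴ → 1/(ℏc)³ × (1 GeV in J)⁴ = 2.10 × 10³⁷ J/m³.
Convert the energy scale: 713 TeV⁴ = 7.13 × 10¹⁴ GeV⁴.
Result: 7.13 × 10¹⁴ × 2.10 × 10³⁷ = 1.49 × 10⁵² J/m³.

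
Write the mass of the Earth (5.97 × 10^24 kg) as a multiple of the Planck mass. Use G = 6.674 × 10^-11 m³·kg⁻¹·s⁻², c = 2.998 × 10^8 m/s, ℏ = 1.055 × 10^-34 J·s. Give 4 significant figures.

Planck mass: m_P = √(ℏc/G) = 2.177 × 10^-8 kg.
5.97 × 10^24 / 2.177 × 10^-8 = 2.742 × 10^32

2.742 × 10^32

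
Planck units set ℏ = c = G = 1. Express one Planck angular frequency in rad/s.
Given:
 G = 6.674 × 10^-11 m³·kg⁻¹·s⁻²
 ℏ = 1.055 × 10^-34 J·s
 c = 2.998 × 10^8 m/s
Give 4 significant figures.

Dimensional analysis gives ω_P = √(c⁵/(ℏG)).
  = √(3.440 × 10^86)
  = 1.855 × 10^43 rad/s

1.855 × 10^43 rad/s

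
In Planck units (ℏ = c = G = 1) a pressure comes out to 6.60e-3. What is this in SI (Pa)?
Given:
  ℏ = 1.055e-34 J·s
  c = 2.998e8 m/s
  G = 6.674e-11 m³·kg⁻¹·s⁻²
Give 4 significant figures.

3.057e111 Pa

One Planck pressure: p_P = c⁷/(ℏG²) = 4.632e113 Pa.
6.60e-3 × 4.632e113 Pa = 3.057e111 Pa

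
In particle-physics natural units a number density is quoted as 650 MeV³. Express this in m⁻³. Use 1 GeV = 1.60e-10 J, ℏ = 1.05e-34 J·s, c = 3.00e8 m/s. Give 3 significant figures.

Number density is [L]⁻³ = [E]³/(ℏc)³.
1 GeV³ → 1/(ℏc)³ × (1 GeV in J)³ = 1.31e47 m⁻³.
Convert the energy scale: 650 MeV³ = 6.50e-7 GeV³.
Result: 6.50e-7 × 1.31e47 = 8.52e40 m⁻³.

8.52e40 m⁻³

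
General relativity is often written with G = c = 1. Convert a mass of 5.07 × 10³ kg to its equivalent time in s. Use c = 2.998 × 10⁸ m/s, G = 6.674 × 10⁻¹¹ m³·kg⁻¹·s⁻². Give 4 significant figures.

Mass → time via G/c³.
5.07 × 10³ kg × (G/c³) = 1.256 × 10⁻³² s

1.256 × 10⁻³² s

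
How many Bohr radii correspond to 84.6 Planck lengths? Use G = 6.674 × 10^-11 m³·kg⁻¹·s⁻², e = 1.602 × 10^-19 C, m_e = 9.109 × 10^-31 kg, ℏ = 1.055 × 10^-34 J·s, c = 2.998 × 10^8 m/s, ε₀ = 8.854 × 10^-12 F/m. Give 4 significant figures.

Planck length: ℓ_P = √(ℏG/c³) = 1.616 × 10^-35 m
Bohr radius: a₀ = 4πε₀ℏ²/(m_e e²) = 5.297 × 10^-11 m
84.6 × 1.616 × 10^-35 / 5.297 × 10^-11 = 2.582 × 10^-23

2.582 × 10^-23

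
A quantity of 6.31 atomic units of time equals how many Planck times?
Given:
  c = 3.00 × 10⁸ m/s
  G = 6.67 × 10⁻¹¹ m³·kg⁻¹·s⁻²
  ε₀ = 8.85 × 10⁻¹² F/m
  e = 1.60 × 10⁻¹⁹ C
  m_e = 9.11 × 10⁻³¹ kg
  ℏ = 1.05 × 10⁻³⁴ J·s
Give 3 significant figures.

2.82 × 10²⁷

atomic unit of time: τ_au = (4πε₀)²ℏ³/(m_e e⁴) = 2.40 × 10⁻¹⁷ s
Planck time: t_P = √(ℏG/c⁵) = 5.37 × 10⁻⁴⁴ s
6.31 × 2.40 × 10⁻¹⁷ / 5.37 × 10⁻⁴⁴ = 2.82 × 10²⁷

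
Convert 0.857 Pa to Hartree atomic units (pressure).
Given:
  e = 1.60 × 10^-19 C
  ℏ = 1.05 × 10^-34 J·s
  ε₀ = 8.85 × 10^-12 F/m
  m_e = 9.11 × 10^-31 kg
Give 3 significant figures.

2.84 × 10^-14

atomic unit of pressure: P_au = E_h/a₀³ = m_e⁴e¹⁰/((4πε₀)⁵ℏ⁸) = 3.01 × 10^13 Pa.
0.857 / 3.01 × 10^13 = 2.84 × 10^-14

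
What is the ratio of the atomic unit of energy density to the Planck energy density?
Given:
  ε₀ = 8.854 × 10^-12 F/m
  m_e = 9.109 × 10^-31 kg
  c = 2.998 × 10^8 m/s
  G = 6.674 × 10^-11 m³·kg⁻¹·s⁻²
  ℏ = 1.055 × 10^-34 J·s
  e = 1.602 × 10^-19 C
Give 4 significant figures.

atomic unit of energy density: u_au = E_h/a₀³ = m_e⁴e¹⁰/((4πε₀)⁵ℏ⁸) = 2.929 × 10^13 J/m³
Planck energy density: u_P = c⁷/(ℏG²) = 4.632 × 10^113 J/m³
ratio = 2.929 × 10^13 / 4.632 × 10^113 = 6.323 × 10^-101

6.323 × 10^-101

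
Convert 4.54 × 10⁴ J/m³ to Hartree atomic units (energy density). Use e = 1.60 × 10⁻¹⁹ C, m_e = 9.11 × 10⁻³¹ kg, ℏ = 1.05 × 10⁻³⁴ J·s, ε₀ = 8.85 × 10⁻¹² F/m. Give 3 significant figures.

atomic unit of energy density: u_au = E_h/a₀³ = m_e⁴e¹⁰/((4πε₀)⁵ℏ⁸) = 3.01 × 10¹³ J/m³.
4.54 × 10⁴ / 3.01 × 10¹³ = 1.51 × 10⁻⁹

1.51 × 10⁻⁹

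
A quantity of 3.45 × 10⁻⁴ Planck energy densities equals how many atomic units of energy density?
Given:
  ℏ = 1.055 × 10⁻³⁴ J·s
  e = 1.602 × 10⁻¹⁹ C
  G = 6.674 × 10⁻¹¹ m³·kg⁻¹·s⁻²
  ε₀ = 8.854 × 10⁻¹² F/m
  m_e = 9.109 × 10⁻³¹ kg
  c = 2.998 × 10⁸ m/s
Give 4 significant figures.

Planck energy density: u_P = c⁷/(ℏG²) = 4.632 × 10¹¹³ J/m³
atomic unit of energy density: u_au = E_h/a₀³ = m_e⁴e¹⁰/((4πε₀)⁵ℏ⁸) = 2.929 × 10¹³ J/m³
3.45 × 10⁻⁴ × 4.632 × 10¹¹³ / 2.929 × 10¹³ = 5.456 × 10⁹⁶

5.456 × 10⁹⁶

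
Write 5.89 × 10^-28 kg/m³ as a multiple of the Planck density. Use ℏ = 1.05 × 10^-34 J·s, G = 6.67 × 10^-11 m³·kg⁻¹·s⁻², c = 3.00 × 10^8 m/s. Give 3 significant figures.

Planck density: ρ_P = c⁵/(ℏG²) = 5.20 × 10^96 kg/m³.
5.89 × 10^-28 / 5.20 × 10^96 = 1.13 × 10^-124

1.13 × 10^-124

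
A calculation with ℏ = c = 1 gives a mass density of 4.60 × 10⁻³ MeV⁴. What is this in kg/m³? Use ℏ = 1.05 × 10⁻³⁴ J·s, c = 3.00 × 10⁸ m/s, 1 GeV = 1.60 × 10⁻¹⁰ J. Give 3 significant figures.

1.07 × 10⁶ kg/m³

Mass density is [E]/(c²[L]³) = [E]⁴/(ℏ³c⁵).
1 GeV⁴ → 1/(ℏ³c⁵) × (1 GeV in J)⁴ = 2.33 × 10²⁰ kg/m³.
Convert the energy scale: 4.60 × 10⁻³ MeV⁴ = 4.60 × 10⁻¹⁵ GeV⁴.
Result: 4.60 × 10⁻¹⁵ × 2.33 × 10²⁰ = 1.07 × 10⁶ kg/m³.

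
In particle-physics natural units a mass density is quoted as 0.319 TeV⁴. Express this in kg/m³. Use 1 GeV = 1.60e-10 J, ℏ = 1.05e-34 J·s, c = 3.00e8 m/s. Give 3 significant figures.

Mass density is [E]/(c²[L]³) = [E]⁴/(ℏ³c⁵).
1 GeV⁴ → 1/(ℏ³c⁵) × (1 GeV in J)⁴ = 2.33e20 kg/m³.
Convert the energy scale: 0.319 TeV⁴ = 3.19e11 GeV⁴.
Result: 3.19e11 × 2.33e20 = 7.43e31 kg/m³.

7.43e31 kg/m³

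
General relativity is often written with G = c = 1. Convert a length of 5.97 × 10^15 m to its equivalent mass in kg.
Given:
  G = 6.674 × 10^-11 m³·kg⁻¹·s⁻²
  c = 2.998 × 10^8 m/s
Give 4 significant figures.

Length → mass via c²/G.
5.97 × 10^15 m × (c²/G) = 8.040 × 10^42 kg

8.040 × 10^42 kg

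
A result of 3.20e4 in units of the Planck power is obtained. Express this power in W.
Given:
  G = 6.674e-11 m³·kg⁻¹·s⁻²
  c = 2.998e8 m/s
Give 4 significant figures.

1.161e57 W

One Planck power: P_P = c⁵/G = 3.629e52 W.
3.20e4 × 3.629e52 W = 1.161e57 W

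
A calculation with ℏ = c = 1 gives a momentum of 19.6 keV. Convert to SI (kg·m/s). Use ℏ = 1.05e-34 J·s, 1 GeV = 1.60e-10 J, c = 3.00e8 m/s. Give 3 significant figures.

Momentum is [E]/c; divide by c.
1 GeV → 1/c × (1 GeV in J) = 5.33e-19 kg·m/s.
Convert the energy scale: 19.6 keV = 1.96e-5 GeV.
Result: 1.96e-5 × 5.33e-19 = 1.05e-23 kg·m/s.

1.05e-23 kg·m/s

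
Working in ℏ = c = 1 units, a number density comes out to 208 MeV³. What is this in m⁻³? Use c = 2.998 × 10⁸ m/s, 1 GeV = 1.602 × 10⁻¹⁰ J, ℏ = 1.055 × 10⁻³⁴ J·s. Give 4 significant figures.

2.703 × 10⁴⁰ m⁻³

Number density is [L]⁻³ = [E]³/(ℏc)³.
1 GeV³ → 1/(ℏc)³ × (1 GeV in J)³ = 1.299 × 10⁴⁷ m⁻³.
Convert the energy scale: 208 MeV³ = 2.08 × 10⁻⁷ GeV³.
Result: 2.08 × 10⁻⁷ × 1.299 × 10⁴⁷ = 2.703 × 10⁴⁰ m⁻³.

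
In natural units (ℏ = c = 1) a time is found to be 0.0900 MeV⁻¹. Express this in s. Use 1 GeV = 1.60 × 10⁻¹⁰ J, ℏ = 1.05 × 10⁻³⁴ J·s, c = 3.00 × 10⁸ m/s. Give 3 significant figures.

5.91 × 10⁻²³ s

A time is [E]⁻¹ in ℏ=c=1; restore one factor of ℏ.
1 GeV⁻¹ → ℏ × (1 GeV in J)⁻¹ = 6.56 × 10⁻²⁵ s.
Convert the energy scale: 0.0900 MeV⁻¹ = 90 GeV⁻¹.
Result: 90 × 6.56 × 10⁻²⁵ = 5.91 × 10⁻²³ s.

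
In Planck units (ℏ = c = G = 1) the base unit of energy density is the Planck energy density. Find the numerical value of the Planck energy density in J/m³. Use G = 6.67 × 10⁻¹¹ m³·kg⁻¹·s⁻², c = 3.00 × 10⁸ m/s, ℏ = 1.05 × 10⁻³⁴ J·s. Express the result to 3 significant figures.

u_P = c⁷/(ℏG²)
  = 2.19 × 10⁵⁹ / 4.67 × 10⁻⁵⁵
  = 4.68 × 10¹¹³ J/m³

4.68 × 10¹¹³ J/m³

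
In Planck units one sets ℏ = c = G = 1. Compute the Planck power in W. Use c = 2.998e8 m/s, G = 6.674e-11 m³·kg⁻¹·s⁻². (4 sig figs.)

P_P = c⁵/G
  = 2.422e42 / 6.674e-11
  = 3.629e52 W

3.629e52 W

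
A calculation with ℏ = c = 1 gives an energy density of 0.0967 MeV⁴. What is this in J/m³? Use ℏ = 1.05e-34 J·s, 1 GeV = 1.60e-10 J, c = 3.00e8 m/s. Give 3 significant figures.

2.03e24 J/m³

[E]/[L]³ = [E]⁴/(ℏc)³; restore (ℏc)⁻³.
1 GeV⁴ → 1/(ℏc)³ × (1 GeV in J)⁴ = 2.10e37 J/m³.
Convert the energy scale: 0.0967 MeV⁴ = 9.67e-14 GeV⁴.
Result: 9.67e-14 × 2.10e37 = 2.03e24 J/m³.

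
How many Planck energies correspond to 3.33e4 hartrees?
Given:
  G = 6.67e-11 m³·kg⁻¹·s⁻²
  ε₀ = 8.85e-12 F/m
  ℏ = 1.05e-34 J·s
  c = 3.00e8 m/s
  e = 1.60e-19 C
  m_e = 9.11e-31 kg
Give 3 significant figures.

7.45e-23

hartree: E_h = m_e e⁴/(4πε₀ℏ)² = 4.38e-18 J
Planck energy: E_P = √(ℏc⁵/G) = 1.96e9 J
3.33e4 × 4.38e-18 / 1.96e9 = 7.45e-23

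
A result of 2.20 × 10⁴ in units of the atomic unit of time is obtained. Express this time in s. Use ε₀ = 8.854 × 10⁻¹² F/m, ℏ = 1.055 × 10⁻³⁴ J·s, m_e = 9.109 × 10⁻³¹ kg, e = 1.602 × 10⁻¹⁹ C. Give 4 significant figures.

5.330 × 10⁻¹³ s

One atomic unit of time: τ_au = (4πε₀)²ℏ³/(m_e e⁴) = 2.423 × 10⁻¹⁷ s.
2.20 × 10⁴ × 2.423 × 10⁻¹⁷ s = 5.330 × 10⁻¹³ s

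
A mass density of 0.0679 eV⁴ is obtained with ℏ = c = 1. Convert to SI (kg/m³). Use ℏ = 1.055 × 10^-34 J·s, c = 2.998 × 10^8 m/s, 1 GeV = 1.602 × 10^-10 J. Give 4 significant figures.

1.573 × 10^-17 kg/m³

Mass density is [E]/(c²[L]³) = [E]⁴/(ℏ³c⁵).
1 GeV⁴ → 1/(ℏ³c⁵) × (1 GeV in J)⁴ = 2.316 × 10^20 kg/m³.
Convert the energy scale: 0.0679 eV⁴ = 6.79 × 10^-38 GeV⁴.
Result: 6.79 × 10^-38 × 2.316 × 10^20 = 1.573 × 10^-17 kg/m³.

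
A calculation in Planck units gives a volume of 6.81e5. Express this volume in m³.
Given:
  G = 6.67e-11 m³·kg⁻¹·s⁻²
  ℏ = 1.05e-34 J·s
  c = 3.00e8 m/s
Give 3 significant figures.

2.84e-99 m³

One Planck volume: V_P = (ℏG/c³)^(3/2) = 4.18e-105 m³.
6.81e5 × 4.18e-105 m³ = 2.84e-99 m³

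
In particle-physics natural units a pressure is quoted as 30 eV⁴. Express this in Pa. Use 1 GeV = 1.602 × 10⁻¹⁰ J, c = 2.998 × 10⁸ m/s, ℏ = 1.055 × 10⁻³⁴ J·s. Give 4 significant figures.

Pressure is [E]/[L]³ = [E]⁴/(ℏc)³.
1 GeV⁴ → 1/(ℏc)³ × (1 GeV in J)⁴ = 2.082 × 10³⁷ Pa.
Convert the energy scale: 30 eV⁴ = 3.00 × 10⁻³⁵ GeV⁴.
Result: 3.00 × 10⁻³⁵ × 2.082 × 10³⁷ = 624.5 Pa.

624.5 Pa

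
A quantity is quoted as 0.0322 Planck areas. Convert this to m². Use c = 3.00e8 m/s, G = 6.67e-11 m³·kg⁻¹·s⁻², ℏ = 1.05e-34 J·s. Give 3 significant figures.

8.35e-72 m²

One Planck area: A_P = ℏG/c³ = 2.59e-70 m².
0.0322 × 2.59e-70 m² = 8.35e-72 m²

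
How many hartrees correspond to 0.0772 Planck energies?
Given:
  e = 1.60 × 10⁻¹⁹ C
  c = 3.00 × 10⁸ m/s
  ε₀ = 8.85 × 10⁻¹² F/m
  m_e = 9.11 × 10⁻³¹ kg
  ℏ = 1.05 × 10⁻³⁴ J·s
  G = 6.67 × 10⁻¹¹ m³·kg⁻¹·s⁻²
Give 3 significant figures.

3.45 × 10²⁵

Planck energy: E_P = √(ℏc⁵/G) = 1.96 × 10⁹ J
hartree: E_h = m_e e⁴/(4πε₀ℏ)² = 4.38 × 10⁻¹⁸ J
0.0772 × 1.96 × 10⁹ / 4.38 × 10⁻¹⁸ = 3.45 × 10²⁵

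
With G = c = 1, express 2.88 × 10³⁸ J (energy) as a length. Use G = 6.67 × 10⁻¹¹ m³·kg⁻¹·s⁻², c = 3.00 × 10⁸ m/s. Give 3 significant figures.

2.37 × 10⁻⁶ m

Energy → length via G/c⁴.
2.88 × 10³⁸ J × (G/c⁴) = 2.37 × 10⁻⁶ m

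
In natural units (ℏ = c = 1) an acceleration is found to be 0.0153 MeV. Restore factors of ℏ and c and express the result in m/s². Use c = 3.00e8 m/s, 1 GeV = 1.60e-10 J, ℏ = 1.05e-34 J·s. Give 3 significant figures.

Acceleration is [L]/[T]² = c·[E]/ℏ.
1 GeV → c/ℏ × (1 GeV in J) = 4.57e32 m/s².
Convert the energy scale: 0.0153 MeV = 1.53e-5 GeV.
Result: 1.53e-5 × 4.57e32 = 6.99e27 m/s².

6.99e27 m/s²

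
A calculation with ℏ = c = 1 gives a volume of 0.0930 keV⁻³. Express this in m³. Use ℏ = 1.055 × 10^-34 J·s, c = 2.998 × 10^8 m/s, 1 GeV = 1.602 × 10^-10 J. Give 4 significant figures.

7.157 × 10^-31 m³

Volume is [L]³ = [E]⁻³·(ℏc)³.
1 GeV⁻³ → (ℏc)³ × (1 GeV in J)⁻³ = 7.696 × 10^-48 m³.
Convert the energy scale: 0.0930 keV⁻³ = 9.30 × 10^16 GeV⁻³.
Result: 9.30 × 10^16 × 7.696 × 10^-48 = 7.157 × 10^-31 m³.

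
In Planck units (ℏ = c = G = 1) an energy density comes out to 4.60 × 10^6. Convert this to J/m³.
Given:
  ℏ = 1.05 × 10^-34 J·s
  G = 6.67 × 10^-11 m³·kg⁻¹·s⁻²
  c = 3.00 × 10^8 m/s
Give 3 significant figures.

2.15 × 10^120 J/m³

One Planck energy density: u_P = c⁷/(ℏG²) = 4.68 × 10^113 J/m³.
4.60 × 10^6 × 4.68 × 10^113 J/m³ = 2.15 × 10^120 J/m³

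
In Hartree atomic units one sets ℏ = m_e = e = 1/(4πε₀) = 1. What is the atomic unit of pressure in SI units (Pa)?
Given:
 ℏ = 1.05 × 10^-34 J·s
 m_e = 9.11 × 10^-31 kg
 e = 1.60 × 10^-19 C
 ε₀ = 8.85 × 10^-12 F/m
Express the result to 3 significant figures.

P_au = E_h/a₀³ = m_e⁴e¹⁰/((4πε₀)⁵ℏ⁸)
E_h = 4.38 × 10^-18 J
a₀ = 5.26 × 10^-11 m
E_h/a₀³ = 3.01 × 10^13 Pa

3.01 × 10^13 Pa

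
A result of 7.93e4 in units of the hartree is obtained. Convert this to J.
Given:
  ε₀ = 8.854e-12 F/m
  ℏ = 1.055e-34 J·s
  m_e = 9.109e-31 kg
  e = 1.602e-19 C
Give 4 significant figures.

One hartree: E_h = m_e e⁴/(4πε₀ℏ)² = 4.354e-18 J.
7.93e4 × 4.354e-18 J = 3.453e-13 J

3.453e-13 J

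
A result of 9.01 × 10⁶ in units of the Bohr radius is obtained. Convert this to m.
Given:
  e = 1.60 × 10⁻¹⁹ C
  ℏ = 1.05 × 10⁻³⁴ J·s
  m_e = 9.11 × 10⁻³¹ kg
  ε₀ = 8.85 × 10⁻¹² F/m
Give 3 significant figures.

4.74 × 10⁻⁴ m

One Bohr radius: a₀ = 4πε₀ℏ²/(m_e e²) = 5.26 × 10⁻¹¹ m.
9.01 × 10⁶ × 5.26 × 10⁻¹¹ m = 4.74 × 10⁻⁴ m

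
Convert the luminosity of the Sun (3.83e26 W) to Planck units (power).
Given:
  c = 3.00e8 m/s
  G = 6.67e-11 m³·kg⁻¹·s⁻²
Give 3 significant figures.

Planck power: P_P = c⁵/G = 3.64e52 W.
3.83e26 / 3.64e52 = 1.05e-26

1.05e-26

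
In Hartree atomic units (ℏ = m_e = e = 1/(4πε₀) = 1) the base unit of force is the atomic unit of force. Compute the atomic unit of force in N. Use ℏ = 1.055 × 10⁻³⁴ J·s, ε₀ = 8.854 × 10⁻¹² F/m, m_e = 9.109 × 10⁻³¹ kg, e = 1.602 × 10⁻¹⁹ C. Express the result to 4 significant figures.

F_au = E_h/a₀ = m_e²e⁶/((4πε₀)³ℏ⁴)
E_h = 4.354 × 10⁻¹⁸ J
a₀ = 5.297 × 10⁻¹¹ m
E_h/a₀ = 8.220 × 10⁻⁸ N

8.220 × 10⁻⁸ N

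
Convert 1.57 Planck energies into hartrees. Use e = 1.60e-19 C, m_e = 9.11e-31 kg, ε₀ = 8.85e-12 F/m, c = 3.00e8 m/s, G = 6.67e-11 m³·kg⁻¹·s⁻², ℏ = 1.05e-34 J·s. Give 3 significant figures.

Planck energy: E_P = √(ℏc⁵/G) = 1.96e9 J
hartree: E_h = m_e e⁴/(4πε₀ℏ)² = 4.38e-18 J
1.57 × 1.96e9 / 4.38e-18 = 7.01e26

7.01e26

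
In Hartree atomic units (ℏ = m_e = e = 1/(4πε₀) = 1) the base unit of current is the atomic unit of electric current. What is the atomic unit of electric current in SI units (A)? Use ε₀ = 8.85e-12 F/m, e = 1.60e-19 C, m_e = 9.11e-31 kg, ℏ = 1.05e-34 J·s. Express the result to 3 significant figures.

6.67e-3 A

I_au = e E_h/ℏ = m_e e⁵/((4πε₀)²ℏ³)
E_h = 4.38e-18 J
e·E_h/ℏ = 6.67e-3 A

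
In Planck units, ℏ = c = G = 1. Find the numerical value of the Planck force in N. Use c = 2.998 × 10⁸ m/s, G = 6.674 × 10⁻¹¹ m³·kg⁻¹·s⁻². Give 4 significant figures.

1.210 × 10⁴⁴ N

Dimensional analysis gives F_P = c⁴/G.
  = 8.078 × 10³³ / 6.674 × 10⁻¹¹
  = 1.210 × 10⁴⁴ N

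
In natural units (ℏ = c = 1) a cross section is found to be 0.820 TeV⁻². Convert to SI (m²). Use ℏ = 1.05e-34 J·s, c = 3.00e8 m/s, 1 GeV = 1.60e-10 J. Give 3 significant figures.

Area is [L]² = [E]⁻²·(ℏc)²; restore (ℏc)².
1 GeV⁻² → (ℏc)² × (1 GeV in J)⁻² = 3.88e-32 m².
Convert the energy scale: 0.820 TeV⁻² = 8.20e-7 GeV⁻².
Result: 8.20e-7 × 3.88e-32 = 3.18e-38 m².

3.18e-38 m²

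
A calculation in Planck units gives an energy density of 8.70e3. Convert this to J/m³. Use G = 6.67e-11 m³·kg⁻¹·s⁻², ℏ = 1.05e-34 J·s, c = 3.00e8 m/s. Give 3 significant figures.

One Planck energy density: u_P = c⁷/(ℏG²) = 4.68e113 J/m³.
8.70e3 × 4.68e113 J/m³ = 4.07e117 J/m³

4.07e117 J/m³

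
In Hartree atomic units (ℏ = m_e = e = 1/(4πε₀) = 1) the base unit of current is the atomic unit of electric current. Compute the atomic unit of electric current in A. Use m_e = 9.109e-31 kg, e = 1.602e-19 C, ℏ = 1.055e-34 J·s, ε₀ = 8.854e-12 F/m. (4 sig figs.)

I_au = e E_h/ℏ = m_e e⁵/((4πε₀)²ℏ³)
E_h = 4.354e-18 J
e·E_h/ℏ = 6.612e-3 A

6.612e-3 A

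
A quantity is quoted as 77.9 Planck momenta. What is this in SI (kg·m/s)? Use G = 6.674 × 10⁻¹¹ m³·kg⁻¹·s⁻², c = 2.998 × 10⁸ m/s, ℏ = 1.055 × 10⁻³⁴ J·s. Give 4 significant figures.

508.4 kg·m/s

One Planck momentum: p_P = √(ℏc³/G) = 6.527 kg·m/s.
77.9 × 6.527 kg·m/s = 508.4 kg·m/s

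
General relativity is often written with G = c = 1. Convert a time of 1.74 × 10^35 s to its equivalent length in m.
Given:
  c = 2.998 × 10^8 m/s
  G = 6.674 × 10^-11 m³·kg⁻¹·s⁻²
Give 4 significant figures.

5.217 × 10^43 m

Time → length via c.
1.74 × 10^35 s × (c) = 5.217 × 10^43 m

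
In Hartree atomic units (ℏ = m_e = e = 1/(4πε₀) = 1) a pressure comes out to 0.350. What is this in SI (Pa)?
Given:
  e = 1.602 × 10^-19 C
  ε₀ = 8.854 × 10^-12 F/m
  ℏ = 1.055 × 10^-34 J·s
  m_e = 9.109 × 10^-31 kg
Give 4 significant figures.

1.025 × 10^13 Pa

One atomic unit of pressure: P_au = E_h/a₀³ = m_e⁴e¹⁰/((4πε₀)⁵ℏ⁸) = 2.929 × 10^13 Pa.
0.350 × 2.929 × 10^13 Pa = 1.025 × 10^13 Pa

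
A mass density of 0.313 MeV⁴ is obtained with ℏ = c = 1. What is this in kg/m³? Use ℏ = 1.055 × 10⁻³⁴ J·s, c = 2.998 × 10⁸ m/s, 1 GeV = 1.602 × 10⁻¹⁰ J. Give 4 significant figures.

Mass density is [E]/(c²[L]³) = [E]⁴/(ℏ³c⁵).
1 GeV⁴ → 1/(ℏ³c⁵) × (1 GeV in J)⁴ = 2.316 × 10²⁰ kg/m³.
Convert the energy scale: 0.313 MeV⁴ = 3.13 × 10⁻¹³ GeV⁴.
Result: 3.13 × 10⁻¹³ × 2.316 × 10²⁰ = 7.249 × 10⁷ kg/m³.

7.249 × 10⁷ kg/m³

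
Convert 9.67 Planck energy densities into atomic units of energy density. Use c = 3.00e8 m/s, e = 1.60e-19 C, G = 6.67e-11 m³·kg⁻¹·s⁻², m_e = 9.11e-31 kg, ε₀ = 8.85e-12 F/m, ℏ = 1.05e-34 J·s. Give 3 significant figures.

Planck energy density: u_P = c⁷/(ℏG²) = 4.68e113 J/m³
atomic unit of energy density: u_au = E_h/a₀³ = m_e⁴e¹⁰/((4πε₀)⁵ℏ⁸) = 3.01e13 J/m³
9.67 × 4.68e113 / 3.01e13 = 1.50e101

1.50e101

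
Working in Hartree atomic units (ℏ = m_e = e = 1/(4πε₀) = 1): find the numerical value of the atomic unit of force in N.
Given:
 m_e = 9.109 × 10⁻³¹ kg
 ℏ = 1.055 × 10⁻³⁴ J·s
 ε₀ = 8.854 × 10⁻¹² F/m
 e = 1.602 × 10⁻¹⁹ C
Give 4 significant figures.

8.220 × 10⁻⁸ N

From ℏ = m_e = e = 1/(4πε₀) = 1 the force scale is F_au = E_h/a₀ = m_e²e⁶/((4πε₀)³ℏ⁴).
E_h = 4.354 × 10⁻¹⁸ J
a₀ = 5.297 × 10⁻¹¹ m
E_h/a₀ = 8.220 × 10⁻⁸ N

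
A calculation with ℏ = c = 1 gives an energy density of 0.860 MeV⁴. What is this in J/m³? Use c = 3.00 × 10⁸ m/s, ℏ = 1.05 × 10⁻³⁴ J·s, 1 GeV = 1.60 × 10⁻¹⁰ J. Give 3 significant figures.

[E]/[L]³ = [E]⁴/(ℏc)³; restore (ℏc)⁻³.
1 GeV⁴ → 1/(ℏc)³ × (1 GeV in J)⁴ = 2.10 × 10³⁷ J/m³.
Convert the energy scale: 0.860 MeV⁴ = 8.60 × 10⁻¹³ GeV⁴.
Result: 8.60 × 10⁻¹³ × 2.10 × 10³⁷ = 1.80 × 10²⁵ J/m³.

1.80 × 10²⁵ J/m³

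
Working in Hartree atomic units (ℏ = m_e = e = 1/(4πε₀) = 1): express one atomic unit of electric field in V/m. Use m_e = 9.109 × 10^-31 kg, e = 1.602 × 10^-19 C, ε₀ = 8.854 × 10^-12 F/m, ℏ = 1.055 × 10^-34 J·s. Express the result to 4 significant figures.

5.131 × 10^11 V/m

The unique combination of the constants set to 1 with dimensions of electric field is E_au = E_h/(e a₀) = m_e²e⁵/((4πε₀)³ℏ⁴).
E_h = 4.354 × 10^-18 J
a₀ = 5.297 × 10^-11 m
E_h/(e·a₀) = 5.131 × 10^11 V/m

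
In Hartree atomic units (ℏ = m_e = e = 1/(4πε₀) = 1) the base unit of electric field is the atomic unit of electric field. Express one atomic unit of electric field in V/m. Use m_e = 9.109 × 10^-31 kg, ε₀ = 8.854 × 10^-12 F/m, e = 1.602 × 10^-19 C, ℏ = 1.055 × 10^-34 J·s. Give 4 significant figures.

5.131 × 10^11 V/m

E_au = E_h/(e a₀) = m_e²e⁵/((4πε₀)³ℏ⁴)
E_h = 4.354 × 10^-18 J
a₀ = 5.297 × 10^-11 m
E_h/(e·a₀) = 5.131 × 10^11 V/m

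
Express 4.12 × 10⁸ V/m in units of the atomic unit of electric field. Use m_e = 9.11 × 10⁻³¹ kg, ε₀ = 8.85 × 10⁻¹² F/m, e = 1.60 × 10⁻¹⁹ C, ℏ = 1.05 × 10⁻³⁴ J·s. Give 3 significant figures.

atomic unit of electric field: E_au = E_h/(e a₀) = m_e²e⁵/((4πε₀)³ℏ⁴) = 5.20 × 10¹¹ V/m.
4.12 × 10⁸ / 5.20 × 10¹¹ = 7.92 × 10⁻⁴

7.92 × 10⁻⁴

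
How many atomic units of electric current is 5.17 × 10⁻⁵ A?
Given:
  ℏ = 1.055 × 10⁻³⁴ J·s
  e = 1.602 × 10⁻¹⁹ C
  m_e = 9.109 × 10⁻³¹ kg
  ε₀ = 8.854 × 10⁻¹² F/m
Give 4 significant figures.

atomic unit of electric current: I_au = e E_h/ℏ = m_e e⁵/((4πε₀)²ℏ³) = 6.612 × 10⁻³ A.
5.17 × 10⁻⁵ / 6.612 × 10⁻³ = 7.819 × 10⁻³

7.819 × 10⁻³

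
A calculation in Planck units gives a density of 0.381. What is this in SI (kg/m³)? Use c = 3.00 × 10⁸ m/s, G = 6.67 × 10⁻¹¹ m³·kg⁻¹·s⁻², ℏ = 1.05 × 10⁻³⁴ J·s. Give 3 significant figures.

One Planck density: ρ_P = c⁵/(ℏG²) = 5.20 × 10⁹⁶ kg/m³.
0.381 × 5.20 × 10⁹⁶ kg/m³ = 1.98 × 10⁹⁶ kg/m³

1.98 × 10⁹⁶ kg/m³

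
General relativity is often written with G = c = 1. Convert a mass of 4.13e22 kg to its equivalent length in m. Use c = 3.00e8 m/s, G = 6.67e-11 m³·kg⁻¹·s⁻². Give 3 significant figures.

3.06e-5 m

In G = c = 1 units mass has dimensions of length; the conversion factor is G/c².
4.13e22 kg × (G/c²) = 3.06e-5 m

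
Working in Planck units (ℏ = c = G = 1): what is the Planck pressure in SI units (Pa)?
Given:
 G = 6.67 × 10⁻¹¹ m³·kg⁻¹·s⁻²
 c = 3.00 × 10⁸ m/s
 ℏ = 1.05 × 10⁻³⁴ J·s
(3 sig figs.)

4.68 × 10¹¹³ Pa

The unique combination of the constants set to 1 with dimensions of pressure is p_P = c⁷/(ℏG²).
  = 2.19 × 10⁵⁹ / 4.67 × 10⁻⁵⁵
  = 4.68 × 10¹¹³ Pa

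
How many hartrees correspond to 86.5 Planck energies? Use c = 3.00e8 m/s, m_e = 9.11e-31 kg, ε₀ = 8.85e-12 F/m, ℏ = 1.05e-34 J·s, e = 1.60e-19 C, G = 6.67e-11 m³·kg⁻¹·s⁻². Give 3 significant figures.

Planck energy: E_P = √(ℏc⁵/G) = 1.96e9 J
hartree: E_h = m_e e⁴/(4πε₀ℏ)² = 4.38e-18 J
86.5 × 1.96e9 / 4.38e-18 = 3.86e28

3.86e28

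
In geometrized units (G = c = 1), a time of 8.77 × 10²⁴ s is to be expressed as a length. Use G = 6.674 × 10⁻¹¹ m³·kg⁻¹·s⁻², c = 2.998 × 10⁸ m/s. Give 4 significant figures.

2.629 × 10³³ m

Time → length via c.
8.77 × 10²⁴ s × (c) = 2.629 × 10³³ m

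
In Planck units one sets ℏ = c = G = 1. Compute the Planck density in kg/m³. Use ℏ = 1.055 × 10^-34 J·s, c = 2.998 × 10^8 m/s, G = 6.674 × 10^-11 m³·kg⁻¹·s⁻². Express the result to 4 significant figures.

5.154 × 10^96 kg/m³

ρ_P = c⁵/(ℏG²)
  = 2.422 × 10^42 / 4.699 × 10^-55
  = 5.154 × 10^96 kg/m³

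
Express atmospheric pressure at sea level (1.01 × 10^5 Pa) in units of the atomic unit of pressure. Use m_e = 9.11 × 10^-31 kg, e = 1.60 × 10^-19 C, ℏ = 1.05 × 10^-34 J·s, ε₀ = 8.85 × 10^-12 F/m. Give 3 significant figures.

3.35 × 10^-9

atomic unit of pressure: P_au = E_h/a₀³ = m_e⁴e¹⁰/((4πε₀)⁵ℏ⁸) = 3.01 × 10^13 Pa.
1.01 × 10^5 / 3.01 × 10^13 = 3.35 × 10^-9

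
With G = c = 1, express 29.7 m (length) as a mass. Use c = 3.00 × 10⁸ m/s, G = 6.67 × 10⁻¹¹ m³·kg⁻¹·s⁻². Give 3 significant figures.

4.01 × 10²⁸ kg

Length → mass via c²/G.
29.7 m × (c²/G) = 4.01 × 10²⁸ kg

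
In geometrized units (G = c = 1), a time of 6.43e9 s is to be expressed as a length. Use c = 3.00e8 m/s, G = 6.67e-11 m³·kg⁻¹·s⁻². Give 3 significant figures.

1.93e18 m

Time → length via c.
6.43e9 s × (c) = 1.93e18 m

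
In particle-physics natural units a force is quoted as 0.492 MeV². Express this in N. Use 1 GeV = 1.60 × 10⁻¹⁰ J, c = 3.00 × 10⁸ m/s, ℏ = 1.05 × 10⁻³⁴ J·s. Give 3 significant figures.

Force is [E]/[L] = [E]²/(ℏc); restore (ℏc)⁻¹.
1 GeV² → 1/(ℏc) × (1 GeV in J)² = 8.13 × 10⁵ N.
Convert the energy scale: 0.492 MeV² = 4.92 × 10⁻⁷ GeV².
Result: 4.92 × 10⁻⁷ × 8.13 × 10⁵ = 0.400 N.

0.400 N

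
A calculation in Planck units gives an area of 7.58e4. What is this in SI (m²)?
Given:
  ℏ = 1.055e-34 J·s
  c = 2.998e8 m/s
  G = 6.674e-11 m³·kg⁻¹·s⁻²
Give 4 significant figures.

1.981e-65 m²

One Planck area: A_P = ℏG/c³ = 2.613e-70 m².
7.58e4 × 2.613e-70 m² = 1.981e-65 m²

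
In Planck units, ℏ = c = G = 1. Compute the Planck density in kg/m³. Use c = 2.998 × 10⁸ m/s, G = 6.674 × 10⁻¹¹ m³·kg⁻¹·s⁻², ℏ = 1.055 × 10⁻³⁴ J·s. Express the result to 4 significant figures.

5.154 × 10⁹⁶ kg/m³

From ℏ = c = G = 1 the density scale is ρ_P = c⁵/(ℏG²).
  = 2.422 × 10⁴² / 4.699 × 10⁻⁵⁵
  = 5.154 × 10⁹⁶ kg/m³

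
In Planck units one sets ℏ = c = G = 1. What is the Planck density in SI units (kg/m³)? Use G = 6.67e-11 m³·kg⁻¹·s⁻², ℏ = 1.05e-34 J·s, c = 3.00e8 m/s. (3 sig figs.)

5.20e96 kg/m³

ρ_P = c⁵/(ℏG²)
  = 2.43e42 / 4.67e-55
  = 5.20e96 kg/m³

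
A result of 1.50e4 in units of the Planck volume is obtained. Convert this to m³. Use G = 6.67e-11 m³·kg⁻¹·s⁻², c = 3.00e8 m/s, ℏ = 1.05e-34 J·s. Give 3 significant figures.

6.27e-101 m³

One Planck volume: V_P = (ℏG/c³)^(3/2) = 4.18e-105 m³.
1.50e4 × 4.18e-105 m³ = 6.27e-101 m³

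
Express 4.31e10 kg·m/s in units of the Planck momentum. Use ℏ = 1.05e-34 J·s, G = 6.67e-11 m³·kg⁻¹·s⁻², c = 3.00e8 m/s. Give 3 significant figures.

Planck momentum: p_P = √(ℏc³/G) = 6.52 kg·m/s.
4.31e10 / 6.52 = 6.61e9

6.61e9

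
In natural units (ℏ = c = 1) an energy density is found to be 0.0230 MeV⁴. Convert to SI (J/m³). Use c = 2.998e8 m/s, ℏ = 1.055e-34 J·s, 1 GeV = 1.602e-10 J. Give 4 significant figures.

[E]/[L]³ = [E]⁴/(ℏc)³; restore (ℏc)⁻³.
1 GeV⁴ → 1/(ℏc)³ × (1 GeV in J)⁴ = 2.082e37 J/m³.
Convert the energy scale: 0.0230 MeV⁴ = 2.30e-14 GeV⁴.
Result: 2.30e-14 × 2.082e37 = 4.788e23 J/m³.

4.788e23 J/m³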